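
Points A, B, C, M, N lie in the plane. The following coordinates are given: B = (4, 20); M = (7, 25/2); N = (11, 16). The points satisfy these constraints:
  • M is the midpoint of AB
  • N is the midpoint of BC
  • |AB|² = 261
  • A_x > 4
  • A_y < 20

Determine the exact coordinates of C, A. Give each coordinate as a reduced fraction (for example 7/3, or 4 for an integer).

1. A_x = 10  [A = 2·M−B = 2·(7, 25/2)−(4, 20)]
2. A_y = 5  [A = 2·M−B = 2·(7, 25/2)−(4, 20)]
   so A = (10, 5)
3. C_x = 18  [C = 2·N−B = 2·(11, 16)−(4, 20)]
4. C_y = 12  [C = 2·N−B = 2·(11, 16)−(4, 20)]
   so C = (18, 12)

C = (18, 12)
A = (10, 5)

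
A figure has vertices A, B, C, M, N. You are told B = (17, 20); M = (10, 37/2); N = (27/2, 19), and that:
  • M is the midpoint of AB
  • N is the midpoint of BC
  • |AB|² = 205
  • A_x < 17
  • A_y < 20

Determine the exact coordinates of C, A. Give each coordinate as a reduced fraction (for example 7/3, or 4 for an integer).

1. A_x = 3  [A = 2·M−B = 2·(10, 37/2)−(17, 20)]
2. A_y = 17  [A = 2·M−B = 2·(10, 37/2)−(17, 20)]
   so A = (3, 17)
3. C_x = 10  [C = 2·N−B = 2·(27/2, 19)−(17, 20)]
4. C_y = 18  [C = 2·N−B = 2·(27/2, 19)−(17, 20)]
   so C = (10, 18)

C = (10, 18)
A = (3, 17)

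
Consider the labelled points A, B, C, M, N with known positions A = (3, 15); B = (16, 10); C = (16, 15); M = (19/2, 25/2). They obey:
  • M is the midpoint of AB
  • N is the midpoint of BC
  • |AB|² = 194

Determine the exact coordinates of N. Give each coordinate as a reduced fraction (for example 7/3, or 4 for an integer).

N = (16, 25/2)

1. N_x = 16  [2·N = B+C = (16, 10)+(16, 15)]
2. N_y = 25/2  [2·N = B+C = (16, 10)+(16, 15)]
   so N = (16, 25/2)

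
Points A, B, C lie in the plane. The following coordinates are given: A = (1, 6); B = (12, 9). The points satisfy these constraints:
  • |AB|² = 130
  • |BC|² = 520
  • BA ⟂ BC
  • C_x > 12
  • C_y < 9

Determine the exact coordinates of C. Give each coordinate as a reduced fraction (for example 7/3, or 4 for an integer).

1. C_x = 18  [[BA ⟂ BC ⇒ -11x-3y+159=0] ∩ [|C−(12, 9)|²=520]]
2. C_y = -13  [[BA ⟂ BC ⇒ -11x-3y+159=0] ∩ [|C−(12, 9)|²=520]]
   so C = (18, -13)

C = (18, -13)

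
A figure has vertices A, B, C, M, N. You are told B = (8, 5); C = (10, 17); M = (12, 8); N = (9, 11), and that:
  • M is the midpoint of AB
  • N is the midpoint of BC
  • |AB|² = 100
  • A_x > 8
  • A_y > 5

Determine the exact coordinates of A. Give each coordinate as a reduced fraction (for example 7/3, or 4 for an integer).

1. A_x = 16  [A = 2·M−B = 2·(12, 8)−(8, 5)]
2. A_y = 11  [A = 2·M−B = 2·(12, 8)−(8, 5)]
   so A = (16, 11)

A = (16, 11)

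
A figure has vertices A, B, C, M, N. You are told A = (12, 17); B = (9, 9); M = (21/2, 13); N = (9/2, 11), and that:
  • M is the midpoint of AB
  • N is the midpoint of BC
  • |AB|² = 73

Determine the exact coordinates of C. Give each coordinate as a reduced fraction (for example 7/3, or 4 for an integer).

C = (0, 13)

1. C_x = 0  [C = 2·N−B = 2·(9/2, 11)−(9, 9)]
2. C_y = 13  [C = 2·N−B = 2·(9/2, 11)−(9, 9)]
   so C = (0, 13)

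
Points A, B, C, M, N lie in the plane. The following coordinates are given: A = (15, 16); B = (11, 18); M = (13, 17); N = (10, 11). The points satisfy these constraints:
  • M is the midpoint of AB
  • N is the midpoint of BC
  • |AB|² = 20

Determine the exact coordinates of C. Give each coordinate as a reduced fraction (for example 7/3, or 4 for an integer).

1. C_x = 9  [C = 2·N−B = 2·(10, 11)−(11, 18)]
2. C_y = 4  [C = 2·N−B = 2·(10, 11)−(11, 18)]
   so C = (9, 4)

C = (9, 4)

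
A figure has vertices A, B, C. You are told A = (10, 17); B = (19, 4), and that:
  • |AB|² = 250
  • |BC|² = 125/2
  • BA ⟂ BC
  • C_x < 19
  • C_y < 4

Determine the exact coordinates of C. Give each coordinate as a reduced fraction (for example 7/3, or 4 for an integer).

1. C_x = 25/2  [[BA ⟂ BC ⇒ -9x+13y+119=0] ∩ [|C−(19, 4)|²=125/2]]
2. C_y = -1/2  [[BA ⟂ BC ⇒ -9x+13y+119=0] ∩ [|C−(19, 4)|²=125/2]]
   so C = (25/2, -1/2)

C = (25/2, -1/2)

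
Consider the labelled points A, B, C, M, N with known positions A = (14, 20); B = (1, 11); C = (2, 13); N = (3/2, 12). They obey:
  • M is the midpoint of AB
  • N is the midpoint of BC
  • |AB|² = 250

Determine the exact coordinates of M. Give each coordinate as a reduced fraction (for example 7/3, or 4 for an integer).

1. M_x = 15/2  [2·M = A+B = (14, 20)+(1, 11)]
2. M_y = 31/2  [2·M = A+B = (14, 20)+(1, 11)]
   so M = (15/2, 31/2)

M = (15/2, 31/2)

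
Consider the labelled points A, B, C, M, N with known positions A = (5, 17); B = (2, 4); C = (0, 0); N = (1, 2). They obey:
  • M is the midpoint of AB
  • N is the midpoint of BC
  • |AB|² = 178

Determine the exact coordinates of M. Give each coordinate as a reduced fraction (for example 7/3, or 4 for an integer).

M = (7/2, 21/2)

1. M_x = 7/2  [2·M = A+B = (5, 17)+(2, 4)]
2. M_y = 21/2  [2·M = A+B = (5, 17)+(2, 4)]
   so M = (7/2, 21/2)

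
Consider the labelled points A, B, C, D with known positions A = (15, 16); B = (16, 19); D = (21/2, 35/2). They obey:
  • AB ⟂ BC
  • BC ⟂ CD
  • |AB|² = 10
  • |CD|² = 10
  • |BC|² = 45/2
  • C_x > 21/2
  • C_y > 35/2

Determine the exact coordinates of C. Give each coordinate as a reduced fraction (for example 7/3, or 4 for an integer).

1. C_x = 23/2  [[AB ⟂ BC ⇒ 1x+3y-73=0] ∩ [|C−(21/2, 35/2)|²=10]]
2. C_y = 41/2  [[AB ⟂ BC ⇒ 1x+3y-73=0] ∩ [|C−(21/2, 35/2)|²=10]]
   so C = (23/2, 41/2)

C = (23/2, 41/2)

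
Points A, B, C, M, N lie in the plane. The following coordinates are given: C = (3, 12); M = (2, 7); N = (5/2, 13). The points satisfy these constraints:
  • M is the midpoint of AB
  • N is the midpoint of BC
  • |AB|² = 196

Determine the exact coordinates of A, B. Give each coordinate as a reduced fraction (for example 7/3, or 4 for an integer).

A = (2, 0)
B = (2, 14)

1. B_x = 2  [B = 2·N−C = 2·(5/2, 13)−(3, 12)]
2. B_y = 14  [B = 2·N−C = 2·(5/2, 13)−(3, 12)]
   so B = (2, 14)
3. A_x = 2  [A = 2·M−B = 2·(2, 7)−(2, 14)]
4. A_y = 0  [A = 2·M−B = 2·(2, 7)−(2, 14)]
   so A = (2, 0)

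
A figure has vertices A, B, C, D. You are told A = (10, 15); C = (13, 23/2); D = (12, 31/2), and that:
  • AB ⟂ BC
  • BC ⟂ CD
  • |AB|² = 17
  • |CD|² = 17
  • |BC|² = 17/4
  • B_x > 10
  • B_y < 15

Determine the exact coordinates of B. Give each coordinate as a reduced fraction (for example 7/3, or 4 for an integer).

1. B_x = 11  [[BC ⟂ CD ⇒ 1x-4y+33=0] ∩ [|B−(10, 15)|²=17]]
2. B_y = 11  [[BC ⟂ CD ⇒ 1x-4y+33=0] ∩ [|B−(10, 15)|²=17]]
   so B = (11, 11)

B = (11, 11)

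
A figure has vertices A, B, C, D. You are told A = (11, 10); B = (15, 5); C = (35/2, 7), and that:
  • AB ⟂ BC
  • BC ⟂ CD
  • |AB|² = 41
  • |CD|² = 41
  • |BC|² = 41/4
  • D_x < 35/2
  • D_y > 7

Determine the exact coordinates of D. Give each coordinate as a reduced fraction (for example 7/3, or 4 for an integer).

D = (27/2, 12)

1. D_x = 27/2  [[BC ⟂ CD ⇒ 5/2x+2y-231/4=0] ∩ [|D−(35/2, 7)|²=41]]
2. D_y = 12  [[BC ⟂ CD ⇒ 5/2x+2y-231/4=0] ∩ [|D−(35/2, 7)|²=41]]
   so D = (27/2, 12)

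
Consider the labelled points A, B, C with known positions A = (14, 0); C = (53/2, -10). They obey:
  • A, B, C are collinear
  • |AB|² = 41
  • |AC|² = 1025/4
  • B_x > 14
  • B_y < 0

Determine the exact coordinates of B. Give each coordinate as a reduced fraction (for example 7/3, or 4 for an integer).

1. B_x = 19  [[A, B, C are collinear ⇒ -10x-25/2y+140=0] ∩ [|B−(14, 0)|²=41]]
2. B_y = -4  [[A, B, C are collinear ⇒ -10x-25/2y+140=0] ∩ [|B−(14, 0)|²=41]]
   so B = (19, -4)

B = (19, -4)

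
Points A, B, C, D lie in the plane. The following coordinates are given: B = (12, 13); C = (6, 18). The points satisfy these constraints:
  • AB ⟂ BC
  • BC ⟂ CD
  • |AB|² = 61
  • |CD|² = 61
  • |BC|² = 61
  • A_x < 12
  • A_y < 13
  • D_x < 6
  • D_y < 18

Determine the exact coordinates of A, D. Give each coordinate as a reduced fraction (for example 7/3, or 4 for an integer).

1. A_x = 7  [[AB ⟂ BC ⇒ 6x-5y-7=0] ∩ [|A−(12, 13)|²=61]]
2. A_y = 7  [[AB ⟂ BC ⇒ 6x-5y-7=0] ∩ [|A−(12, 13)|²=61]]
   so A = (7, 7)
3. D_x = 1  [[BC ⟂ CD ⇒ -6x+5y-54=0] ∩ [|D−(6, 18)|²=61]]
4. D_y = 12  [[BC ⟂ CD ⇒ -6x+5y-54=0] ∩ [|D−(6, 18)|²=61]]
   so D = (1, 12)

A = (7, 7)
D = (1, 12)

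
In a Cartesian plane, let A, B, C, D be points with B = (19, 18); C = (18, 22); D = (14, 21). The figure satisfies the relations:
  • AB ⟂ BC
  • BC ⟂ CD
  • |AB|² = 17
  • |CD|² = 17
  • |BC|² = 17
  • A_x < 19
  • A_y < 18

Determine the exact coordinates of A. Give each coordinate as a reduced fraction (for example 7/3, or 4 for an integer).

1. A_x = 15  [[AB ⟂ BC ⇒ 1x-4y+53=0] ∩ [|A−(19, 18)|²=17]]
2. A_y = 17  [[AB ⟂ BC ⇒ 1x-4y+53=0] ∩ [|A−(19, 18)|²=17]]
   so A = (15, 17)

A = (15, 17)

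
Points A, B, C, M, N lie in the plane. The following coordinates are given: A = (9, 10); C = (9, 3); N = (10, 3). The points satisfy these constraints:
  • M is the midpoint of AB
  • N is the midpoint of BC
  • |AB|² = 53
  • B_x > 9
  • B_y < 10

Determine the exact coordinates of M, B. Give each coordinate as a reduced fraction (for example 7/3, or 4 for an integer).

M = (10, 13/2)
B = (11, 3)

1. B_x = 11  [B = 2·N−C = 2·(10, 3)−(9, 3)]
2. B_y = 3  [B = 2·N−C = 2·(10, 3)−(9, 3)]
   so B = (11, 3)
3. M_x = 10  [2·M = A+B = (9, 10)+(11, 3)]
4. M_y = 13/2  [2·M = A+B = (9, 10)+(11, 3)]
   so M = (10, 13/2)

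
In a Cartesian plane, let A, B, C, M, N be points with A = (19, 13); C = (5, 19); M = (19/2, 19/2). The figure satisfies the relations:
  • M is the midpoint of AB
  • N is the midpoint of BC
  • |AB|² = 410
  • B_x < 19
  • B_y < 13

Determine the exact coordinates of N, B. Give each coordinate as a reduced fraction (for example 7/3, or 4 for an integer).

N = (5/2, 25/2)
B = (0, 6)

1. B_x = 0  [B = 2·M−A = 2·(19/2, 19/2)−(19, 13)]
2. B_y = 6  [B = 2·M−A = 2·(19/2, 19/2)−(19, 13)]
   so B = (0, 6)
3. N_x = 5/2  [2·N = B+C = (0, 6)+(5, 19)]
4. N_y = 25/2  [2·N = B+C = (0, 6)+(5, 19)]
   so N = (5/2, 25/2)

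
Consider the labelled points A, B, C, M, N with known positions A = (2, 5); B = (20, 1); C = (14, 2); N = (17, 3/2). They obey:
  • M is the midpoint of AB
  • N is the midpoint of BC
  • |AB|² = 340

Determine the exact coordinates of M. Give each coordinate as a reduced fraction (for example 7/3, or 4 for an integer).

1. M_x = 11  [2·M = A+B = (2, 5)+(20, 1)]
2. M_y = 3  [2·M = A+B = (2, 5)+(20, 1)]
   so M = (11, 3)

M = (11, 3)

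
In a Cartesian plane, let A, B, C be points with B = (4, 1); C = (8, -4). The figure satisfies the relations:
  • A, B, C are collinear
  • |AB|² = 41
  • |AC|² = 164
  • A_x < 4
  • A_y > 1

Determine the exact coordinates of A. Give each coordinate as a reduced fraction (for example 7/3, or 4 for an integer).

A = (0, 6)

1. A_x = 0  [[A, B, C are collinear ⇒ 5x+4y-24=0] ∩ [|A−(4, 1)|²=41]]
2. A_y = 6  [[A, B, C are collinear ⇒ 5x+4y-24=0] ∩ [|A−(4, 1)|²=41]]
   so A = (0, 6)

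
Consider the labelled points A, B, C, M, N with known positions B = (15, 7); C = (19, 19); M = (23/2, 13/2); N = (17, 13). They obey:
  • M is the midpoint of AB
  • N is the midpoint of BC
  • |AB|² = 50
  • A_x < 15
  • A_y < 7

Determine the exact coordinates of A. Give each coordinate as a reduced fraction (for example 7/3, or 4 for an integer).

1. A_x = 8  [A = 2·M−B = 2·(23/2, 13/2)−(15, 7)]
2. A_y = 6  [A = 2·M−B = 2·(23/2, 13/2)−(15, 7)]
   so A = (8, 6)

A = (8, 6)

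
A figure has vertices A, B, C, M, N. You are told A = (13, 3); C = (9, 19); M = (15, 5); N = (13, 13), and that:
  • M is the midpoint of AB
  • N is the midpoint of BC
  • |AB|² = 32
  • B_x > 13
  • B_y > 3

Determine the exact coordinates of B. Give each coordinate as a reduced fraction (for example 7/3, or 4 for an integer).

B = (17, 7)

1. B_x = 17  [B = 2·M−A = 2·(15, 5)−(13, 3)]
2. B_y = 7  [B = 2·M−A = 2·(15, 5)−(13, 3)]
   so B = (17, 7)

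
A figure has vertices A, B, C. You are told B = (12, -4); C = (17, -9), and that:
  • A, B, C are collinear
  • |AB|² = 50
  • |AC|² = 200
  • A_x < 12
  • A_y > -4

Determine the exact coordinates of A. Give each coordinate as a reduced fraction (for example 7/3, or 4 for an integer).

1. A_x = 7  [[A, B, C are collinear ⇒ 5x+5y-40=0] ∩ [|A−(12, -4)|²=50]]
2. A_y = 1  [[A, B, C are collinear ⇒ 5x+5y-40=0] ∩ [|A−(12, -4)|²=50]]
   so A = (7, 1)

A = (7, 1)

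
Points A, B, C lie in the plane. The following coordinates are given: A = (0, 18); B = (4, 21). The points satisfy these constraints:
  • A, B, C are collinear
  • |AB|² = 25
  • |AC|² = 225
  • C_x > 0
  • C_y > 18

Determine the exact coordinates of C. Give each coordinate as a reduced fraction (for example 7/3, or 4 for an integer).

C = (12, 27)

1. C_x = 12  [[A, B, C are collinear ⇒ -3x+4y-72=0] ∩ [|C−(0, 18)|²=225]]
2. C_y = 27  [[A, B, C are collinear ⇒ -3x+4y-72=0] ∩ [|C−(0, 18)|²=225]]
   so C = (12, 27)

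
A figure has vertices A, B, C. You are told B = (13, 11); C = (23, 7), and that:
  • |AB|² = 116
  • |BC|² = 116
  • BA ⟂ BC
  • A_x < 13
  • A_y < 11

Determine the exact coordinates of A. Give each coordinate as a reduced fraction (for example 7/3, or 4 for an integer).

1. A_x = 9  [[BA ⟂ BC ⇒ 10x-4y-86=0] ∩ [|A−(13, 11)|²=116]]
2. A_y = 1  [[BA ⟂ BC ⇒ 10x-4y-86=0] ∩ [|A−(13, 11)|²=116]]
   so A = (9, 1)

A = (9, 1)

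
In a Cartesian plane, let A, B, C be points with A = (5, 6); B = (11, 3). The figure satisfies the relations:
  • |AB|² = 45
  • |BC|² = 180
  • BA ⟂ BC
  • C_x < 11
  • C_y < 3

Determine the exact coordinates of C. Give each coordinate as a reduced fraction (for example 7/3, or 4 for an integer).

1. C_x = 5  [[BA ⟂ BC ⇒ -6x+3y+57=0] ∩ [|C−(11, 3)|²=180]]
2. C_y = -9  [[BA ⟂ BC ⇒ -6x+3y+57=0] ∩ [|C−(11, 3)|²=180]]
   so C = (5, -9)

C = (5, -9)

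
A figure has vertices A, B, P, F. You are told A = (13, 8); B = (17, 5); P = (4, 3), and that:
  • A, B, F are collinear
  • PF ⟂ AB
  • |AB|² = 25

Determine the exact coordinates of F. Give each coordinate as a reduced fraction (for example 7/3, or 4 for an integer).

F = (241/25, 263/25)

1. F_x = 241/25  [[A, B, F are collinear ⇒ 3x+4y-71=0] ∩ [PF ⟂ AB ⇒ 4x-3y-7=0]]
2. F_y = 263/25  [[A, B, F are collinear ⇒ 3x+4y-71=0] ∩ [PF ⟂ AB ⇒ 4x-3y-7=0]]
   so F = (241/25, 263/25)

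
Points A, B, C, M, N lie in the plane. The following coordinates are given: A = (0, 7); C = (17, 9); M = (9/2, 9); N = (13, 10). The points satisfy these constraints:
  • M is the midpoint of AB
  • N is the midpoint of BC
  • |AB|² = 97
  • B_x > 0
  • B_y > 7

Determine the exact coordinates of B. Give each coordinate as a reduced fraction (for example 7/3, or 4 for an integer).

B = (9, 11)

1. B_x = 9  [B = 2·M−A = 2·(9/2, 9)−(0, 7)]
2. B_y = 11  [B = 2·M−A = 2·(9/2, 9)−(0, 7)]
   so B = (9, 11)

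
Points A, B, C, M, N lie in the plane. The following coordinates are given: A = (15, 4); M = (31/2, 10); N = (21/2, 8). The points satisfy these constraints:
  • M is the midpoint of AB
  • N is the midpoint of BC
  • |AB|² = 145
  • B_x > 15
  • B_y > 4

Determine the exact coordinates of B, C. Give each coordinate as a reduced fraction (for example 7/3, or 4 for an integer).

1. B_x = 16  [B = 2·M−A = 2·(31/2, 10)−(15, 4)]
2. B_y = 16  [B = 2·M−A = 2·(31/2, 10)−(15, 4)]
   so B = (16, 16)
3. C_x = 5  [C = 2·N−B = 2·(21/2, 8)−(16, 16)]
4. C_y = 0  [C = 2·N−B = 2·(21/2, 8)−(16, 16)]
   so C = (5, 0)

B = (16, 16)
C = (5, 0)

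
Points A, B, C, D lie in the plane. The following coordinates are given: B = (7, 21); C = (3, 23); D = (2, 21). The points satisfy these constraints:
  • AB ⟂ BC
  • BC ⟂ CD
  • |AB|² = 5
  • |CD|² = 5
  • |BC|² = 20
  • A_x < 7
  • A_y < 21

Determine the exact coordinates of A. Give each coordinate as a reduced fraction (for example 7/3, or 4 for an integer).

1. A_x = 6  [[AB ⟂ BC ⇒ 4x-2y+14=0] ∩ [|A−(7, 21)|²=5]]
2. A_y = 19  [[AB ⟂ BC ⇒ 4x-2y+14=0] ∩ [|A−(7, 21)|²=5]]
   so A = (6, 19)

A = (6, 19)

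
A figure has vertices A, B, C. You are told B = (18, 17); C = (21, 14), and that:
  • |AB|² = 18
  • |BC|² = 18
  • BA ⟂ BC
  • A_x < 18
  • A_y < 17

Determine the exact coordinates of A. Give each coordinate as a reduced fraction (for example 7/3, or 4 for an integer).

1. A_x = 15  [[BA ⟂ BC ⇒ 3x-3y-3=0] ∩ [|A−(18, 17)|²=18]]
2. A_y = 14  [[BA ⟂ BC ⇒ 3x-3y-3=0] ∩ [|A−(18, 17)|²=18]]
   so A = (15, 14)

A = (15, 14)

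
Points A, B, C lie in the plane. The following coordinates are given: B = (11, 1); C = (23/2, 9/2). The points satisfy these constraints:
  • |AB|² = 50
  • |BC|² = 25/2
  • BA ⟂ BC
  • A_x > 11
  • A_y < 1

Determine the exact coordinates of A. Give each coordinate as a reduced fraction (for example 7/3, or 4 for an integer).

A = (18, 0)

1. A_x = 18  [[BA ⟂ BC ⇒ 1/2x+7/2y-9=0] ∩ [|A−(11, 1)|²=50]]
2. A_y = 0  [[BA ⟂ BC ⇒ 1/2x+7/2y-9=0] ∩ [|A−(11, 1)|²=50]]
   so A = (18, 0)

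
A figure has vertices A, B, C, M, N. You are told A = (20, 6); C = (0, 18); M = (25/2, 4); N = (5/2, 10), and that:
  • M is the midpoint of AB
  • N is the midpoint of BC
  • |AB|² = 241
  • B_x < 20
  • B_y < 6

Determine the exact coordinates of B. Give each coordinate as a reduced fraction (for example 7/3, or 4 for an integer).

B = (5, 2)

1. B_x = 5  [B = 2·M−A = 2·(25/2, 4)−(20, 6)]
2. B_y = 2  [B = 2·M−A = 2·(25/2, 4)−(20, 6)]
   so B = (5, 2)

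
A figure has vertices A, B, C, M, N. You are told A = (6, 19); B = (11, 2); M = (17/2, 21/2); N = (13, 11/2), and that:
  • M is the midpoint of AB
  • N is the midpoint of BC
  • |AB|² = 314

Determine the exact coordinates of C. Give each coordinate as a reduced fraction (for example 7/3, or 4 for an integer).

C = (15, 9)

1. C_x = 15  [C = 2·N−B = 2·(13, 11/2)−(11, 2)]
2. C_y = 9  [C = 2·N−B = 2·(13, 11/2)−(11, 2)]
   so C = (15, 9)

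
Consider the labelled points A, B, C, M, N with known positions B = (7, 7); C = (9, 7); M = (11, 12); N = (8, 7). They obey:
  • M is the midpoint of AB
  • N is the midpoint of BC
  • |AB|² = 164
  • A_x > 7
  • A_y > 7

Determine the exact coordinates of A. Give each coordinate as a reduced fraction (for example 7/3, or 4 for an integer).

1. A_x = 15  [A = 2·M−B = 2·(11, 12)−(7, 7)]
2. A_y = 17  [A = 2·M−B = 2·(11, 12)−(7, 7)]
   so A = (15, 17)

A = (15, 17)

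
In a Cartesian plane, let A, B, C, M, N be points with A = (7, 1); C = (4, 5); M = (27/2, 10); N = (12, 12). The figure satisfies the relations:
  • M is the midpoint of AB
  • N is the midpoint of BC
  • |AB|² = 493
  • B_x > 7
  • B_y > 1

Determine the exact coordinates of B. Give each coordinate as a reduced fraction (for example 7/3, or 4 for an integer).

1. B_x = 20  [B = 2·M−A = 2·(27/2, 10)−(7, 1)]
2. B_y = 19  [B = 2·M−A = 2·(27/2, 10)−(7, 1)]
   so B = (20, 19)

B = (20, 19)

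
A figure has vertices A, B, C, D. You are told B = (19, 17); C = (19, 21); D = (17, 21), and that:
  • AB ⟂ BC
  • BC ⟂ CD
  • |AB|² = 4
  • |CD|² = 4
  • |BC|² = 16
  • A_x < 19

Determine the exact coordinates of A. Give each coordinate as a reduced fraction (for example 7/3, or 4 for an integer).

1. A_x = 17  [[AB ⟂ BC ⇒ -4y+68=0] ∩ [|A−(19, 17)|²=4]]
2. A_y = 17  [[AB ⟂ BC ⇒ -4y+68=0] ∩ [|A−(19, 17)|²=4]]
   so A = (17, 17)

A = (17, 17)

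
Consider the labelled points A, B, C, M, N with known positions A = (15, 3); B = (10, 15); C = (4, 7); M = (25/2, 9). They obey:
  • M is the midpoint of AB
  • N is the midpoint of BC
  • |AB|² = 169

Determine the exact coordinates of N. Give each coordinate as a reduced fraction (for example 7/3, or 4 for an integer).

N = (7, 11)

1. N_x = 7  [2·N = B+C = (10, 15)+(4, 7)]
2. N_y = 11  [2·N = B+C = (10, 15)+(4, 7)]
   so N = (7, 11)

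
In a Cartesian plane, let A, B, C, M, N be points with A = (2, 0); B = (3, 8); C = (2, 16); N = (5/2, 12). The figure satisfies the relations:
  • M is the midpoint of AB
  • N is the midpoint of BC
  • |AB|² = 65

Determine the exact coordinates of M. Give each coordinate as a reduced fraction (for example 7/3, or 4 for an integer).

1. M_x = 5/2  [2·M = A+B = (2, 0)+(3, 8)]
2. M_y = 4  [2·M = A+B = (2, 0)+(3, 8)]
   so M = (5/2, 4)

M = (5/2, 4)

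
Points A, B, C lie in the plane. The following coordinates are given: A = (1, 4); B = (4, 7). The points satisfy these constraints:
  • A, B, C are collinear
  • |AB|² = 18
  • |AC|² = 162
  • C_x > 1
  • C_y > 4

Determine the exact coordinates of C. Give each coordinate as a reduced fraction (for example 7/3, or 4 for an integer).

1. C_x = 10  [[A, B, C are collinear ⇒ -3x+3y-9=0] ∩ [|C−(1, 4)|²=162]]
2. C_y = 13  [[A, B, C are collinear ⇒ -3x+3y-9=0] ∩ [|C−(1, 4)|²=162]]
   so C = (10, 13)

C = (10, 13)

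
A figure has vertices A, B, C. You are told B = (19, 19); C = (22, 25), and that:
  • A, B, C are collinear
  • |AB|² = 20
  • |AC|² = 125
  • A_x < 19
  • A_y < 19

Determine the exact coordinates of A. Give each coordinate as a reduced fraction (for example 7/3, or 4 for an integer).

A = (17, 15)

1. A_x = 17  [[A, B, C are collinear ⇒ -6x+3y+57=0] ∩ [|A−(19, 19)|²=20]]
2. A_y = 15  [[A, B, C are collinear ⇒ -6x+3y+57=0] ∩ [|A−(19, 19)|²=20]]
   so A = (17, 15)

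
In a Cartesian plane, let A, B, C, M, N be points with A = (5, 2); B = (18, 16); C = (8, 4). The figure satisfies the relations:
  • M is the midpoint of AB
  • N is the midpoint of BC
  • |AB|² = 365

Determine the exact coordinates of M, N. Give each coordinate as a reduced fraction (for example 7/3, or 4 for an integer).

M = (23/2, 9)
N = (13, 10)

1. M_x = 23/2  [2·M = A+B = (5, 2)+(18, 16)]
2. M_y = 9  [2·M = A+B = (5, 2)+(18, 16)]
   so M = (23/2, 9)
3. N_x = 13  [2·N = B+C = (18, 16)+(8, 4)]
4. N_y = 10  [2·N = B+C = (18, 16)+(8, 4)]
   so N = (13, 10)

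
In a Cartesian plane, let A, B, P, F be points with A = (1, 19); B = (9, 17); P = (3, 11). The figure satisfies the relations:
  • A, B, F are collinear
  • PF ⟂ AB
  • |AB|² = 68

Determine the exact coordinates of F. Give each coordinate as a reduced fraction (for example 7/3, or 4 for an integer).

F = (81/17, 307/17)

1. F_x = 81/17  [[A, B, F are collinear ⇒ 2x+8y-154=0] ∩ [PF ⟂ AB ⇒ 8x-2y-2=0]]
2. F_y = 307/17  [[A, B, F are collinear ⇒ 2x+8y-154=0] ∩ [PF ⟂ AB ⇒ 8x-2y-2=0]]
   so F = (81/17, 307/17)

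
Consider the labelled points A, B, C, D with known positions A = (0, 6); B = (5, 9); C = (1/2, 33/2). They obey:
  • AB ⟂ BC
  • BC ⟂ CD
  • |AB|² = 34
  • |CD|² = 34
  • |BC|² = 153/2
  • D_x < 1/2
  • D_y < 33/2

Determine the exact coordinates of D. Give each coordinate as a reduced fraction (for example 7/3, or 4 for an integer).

1. D_x = -9/2  [[BC ⟂ CD ⇒ -9/2x+15/2y-243/2=0] ∩ [|D−(1/2, 33/2)|²=34]]
2. D_y = 27/2  [[BC ⟂ CD ⇒ -9/2x+15/2y-243/2=0] ∩ [|D−(1/2, 33/2)|²=34]]
   so D = (-9/2, 27/2)

D = (-9/2, 27/2)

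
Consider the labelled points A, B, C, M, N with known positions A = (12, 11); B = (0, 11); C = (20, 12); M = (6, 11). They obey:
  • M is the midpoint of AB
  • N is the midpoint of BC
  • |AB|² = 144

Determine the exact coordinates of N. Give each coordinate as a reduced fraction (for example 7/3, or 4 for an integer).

1. N_x = 10  [2·N = B+C = (0, 11)+(20, 12)]
2. N_y = 23/2  [2·N = B+C = (0, 11)+(20, 12)]
   so N = (10, 23/2)

N = (10, 23/2)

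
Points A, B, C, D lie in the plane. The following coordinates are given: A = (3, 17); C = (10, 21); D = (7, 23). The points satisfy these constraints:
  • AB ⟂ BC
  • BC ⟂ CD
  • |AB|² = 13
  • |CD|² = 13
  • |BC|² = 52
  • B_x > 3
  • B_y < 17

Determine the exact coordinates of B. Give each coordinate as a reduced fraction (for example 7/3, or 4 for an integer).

B = (6, 15)

1. B_x = 6  [[BC ⟂ CD ⇒ 3x-2y+12=0] ∩ [|B−(3, 17)|²=13]]
2. B_y = 15  [[BC ⟂ CD ⇒ 3x-2y+12=0] ∩ [|B−(3, 17)|²=13]]
   so B = (6, 15)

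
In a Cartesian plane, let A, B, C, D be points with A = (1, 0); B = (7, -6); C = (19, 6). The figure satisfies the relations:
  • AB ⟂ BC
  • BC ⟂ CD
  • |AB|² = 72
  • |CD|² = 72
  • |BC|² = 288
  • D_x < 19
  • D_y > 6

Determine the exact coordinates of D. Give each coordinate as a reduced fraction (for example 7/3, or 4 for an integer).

D = (13, 12)

1. D_x = 13  [[BC ⟂ CD ⇒ 12x+12y-300=0] ∩ [|D−(19, 6)|²=72]]
2. D_y = 12  [[BC ⟂ CD ⇒ 12x+12y-300=0] ∩ [|D−(19, 6)|²=72]]
   so D = (13, 12)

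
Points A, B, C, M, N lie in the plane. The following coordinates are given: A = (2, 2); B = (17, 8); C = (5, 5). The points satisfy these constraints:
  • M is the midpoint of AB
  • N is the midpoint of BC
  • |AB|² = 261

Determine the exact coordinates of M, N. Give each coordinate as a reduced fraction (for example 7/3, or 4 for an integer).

M = (19/2, 5)
N = (11, 13/2)

1. M_x = 19/2  [2·M = A+B = (2, 2)+(17, 8)]
2. M_y = 5  [2·M = A+B = (2, 2)+(17, 8)]
   so M = (19/2, 5)
3. N_x = 11  [2·N = B+C = (17, 8)+(5, 5)]
4. N_y = 13/2  [2·N = B+C = (17, 8)+(5, 5)]
   so N = (11, 13/2)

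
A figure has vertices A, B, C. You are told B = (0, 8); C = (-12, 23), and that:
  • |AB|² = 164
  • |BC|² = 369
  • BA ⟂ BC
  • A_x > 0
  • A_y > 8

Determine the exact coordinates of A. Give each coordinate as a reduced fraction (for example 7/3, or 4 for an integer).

1. A_x = 10  [[BA ⟂ BC ⇒ -12x+15y-120=0] ∩ [|A−(0, 8)|²=164]]
2. A_y = 16  [[BA ⟂ BC ⇒ -12x+15y-120=0] ∩ [|A−(0, 8)|²=164]]
   so A = (10, 16)

A = (10, 16)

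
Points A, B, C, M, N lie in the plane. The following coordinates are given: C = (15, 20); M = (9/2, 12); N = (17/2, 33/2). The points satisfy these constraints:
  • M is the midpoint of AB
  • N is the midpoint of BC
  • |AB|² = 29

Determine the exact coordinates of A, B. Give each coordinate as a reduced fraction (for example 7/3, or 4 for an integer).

A = (7, 11)
B = (2, 13)

1. B_x = 2  [B = 2·N−C = 2·(17/2, 33/2)−(15, 20)]
2. B_y = 13  [B = 2·N−C = 2·(17/2, 33/2)−(15, 20)]
   so B = (2, 13)
3. A_x = 7  [A = 2·M−B = 2·(9/2, 12)−(2, 13)]
4. A_y = 11  [A = 2·M−B = 2·(9/2, 12)−(2, 13)]
   so A = (7, 11)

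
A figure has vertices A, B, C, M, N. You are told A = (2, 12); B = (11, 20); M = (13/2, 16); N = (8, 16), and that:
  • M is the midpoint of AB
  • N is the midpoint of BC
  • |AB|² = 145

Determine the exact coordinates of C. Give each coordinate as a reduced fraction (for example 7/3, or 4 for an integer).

1. C_x = 5  [C = 2·N−B = 2·(8, 16)−(11, 20)]
2. C_y = 12  [C = 2·N−B = 2·(8, 16)−(11, 20)]
   so C = (5, 12)

C = (5, 12)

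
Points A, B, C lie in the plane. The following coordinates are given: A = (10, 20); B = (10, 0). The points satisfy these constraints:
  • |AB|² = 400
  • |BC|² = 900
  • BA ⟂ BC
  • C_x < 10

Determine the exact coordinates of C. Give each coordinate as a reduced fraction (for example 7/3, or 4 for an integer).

C = (-20, 0)

1. C_x = -20  [[BA ⟂ BC ⇒ 20y=0] ∩ [|C−(10, 0)|²=900]]
2. C_y = 0  [[BA ⟂ BC ⇒ 20y=0] ∩ [|C−(10, 0)|²=900]]
   so C = (-20, 0)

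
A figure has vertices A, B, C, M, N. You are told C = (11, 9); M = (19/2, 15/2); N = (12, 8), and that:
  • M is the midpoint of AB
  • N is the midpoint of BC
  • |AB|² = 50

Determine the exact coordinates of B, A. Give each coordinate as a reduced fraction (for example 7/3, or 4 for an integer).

B = (13, 7)
A = (6, 8)

1. B_x = 13  [B = 2·N−C = 2·(12, 8)−(11, 9)]
2. B_y = 7  [B = 2·N−C = 2·(12, 8)−(11, 9)]
   so B = (13, 7)
3. A_x = 6  [A = 2·M−B = 2·(19/2, 15/2)−(13, 7)]
4. A_y = 8  [A = 2·M−B = 2·(19/2, 15/2)−(13, 7)]
   so A = (6, 8)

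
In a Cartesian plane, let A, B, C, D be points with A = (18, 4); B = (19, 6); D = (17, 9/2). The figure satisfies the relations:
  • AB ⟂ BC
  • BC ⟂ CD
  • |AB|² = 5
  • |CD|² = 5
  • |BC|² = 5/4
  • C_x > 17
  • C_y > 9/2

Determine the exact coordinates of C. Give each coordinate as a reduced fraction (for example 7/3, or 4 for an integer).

C = (18, 13/2)

1. C_x = 18  [[AB ⟂ BC ⇒ 1x+2y-31=0] ∩ [|C−(17, 9/2)|²=5]]
2. C_y = 13/2  [[AB ⟂ BC ⇒ 1x+2y-31=0] ∩ [|C−(17, 9/2)|²=5]]
   so C = (18, 13/2)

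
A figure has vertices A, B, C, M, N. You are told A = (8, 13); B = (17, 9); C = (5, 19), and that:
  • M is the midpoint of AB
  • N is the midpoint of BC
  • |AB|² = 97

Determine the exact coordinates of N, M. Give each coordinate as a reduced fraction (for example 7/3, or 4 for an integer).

N = (11, 14)
M = (25/2, 11)

1. M_x = 25/2  [2·M = A+B = (8, 13)+(17, 9)]
2. M_y = 11  [2·M = A+B = (8, 13)+(17, 9)]
   so M = (25/2, 11)
3. N_x = 11  [2·N = B+C = (17, 9)+(5, 19)]
4. N_y = 14  [2·N = B+C = (17, 9)+(5, 19)]
   so N = (11, 14)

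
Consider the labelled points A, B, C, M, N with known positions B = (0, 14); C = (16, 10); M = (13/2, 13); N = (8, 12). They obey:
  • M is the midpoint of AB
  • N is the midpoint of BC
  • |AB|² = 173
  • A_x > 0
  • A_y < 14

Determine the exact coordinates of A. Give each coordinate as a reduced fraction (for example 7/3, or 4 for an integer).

A = (13, 12)

1. A_x = 13  [A = 2·M−B = 2·(13/2, 13)−(0, 14)]
2. A_y = 12  [A = 2·M−B = 2·(13/2, 13)−(0, 14)]
   so A = (13, 12)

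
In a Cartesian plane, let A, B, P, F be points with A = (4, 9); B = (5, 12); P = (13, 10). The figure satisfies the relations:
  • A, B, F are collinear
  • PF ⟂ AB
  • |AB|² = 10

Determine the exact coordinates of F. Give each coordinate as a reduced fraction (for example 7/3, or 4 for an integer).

F = (26/5, 63/5)

1. F_x = 26/5  [[A, B, F are collinear ⇒ -3x+1y+3=0] ∩ [PF ⟂ AB ⇒ 1x+3y-43=0]]
2. F_y = 63/5  [[A, B, F are collinear ⇒ -3x+1y+3=0] ∩ [PF ⟂ AB ⇒ 1x+3y-43=0]]
   so F = (26/5, 63/5)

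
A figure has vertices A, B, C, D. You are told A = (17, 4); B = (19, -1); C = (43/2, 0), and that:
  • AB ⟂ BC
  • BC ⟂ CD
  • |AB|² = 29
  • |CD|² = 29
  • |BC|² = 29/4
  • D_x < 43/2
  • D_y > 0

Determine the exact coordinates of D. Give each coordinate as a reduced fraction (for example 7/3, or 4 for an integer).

1. D_x = 39/2  [[BC ⟂ CD ⇒ 5/2x+1y-215/4=0] ∩ [|D−(43/2, 0)|²=29]]
2. D_y = 5  [[BC ⟂ CD ⇒ 5/2x+1y-215/4=0] ∩ [|D−(43/2, 0)|²=29]]
   so D = (39/2, 5)

D = (39/2, 5)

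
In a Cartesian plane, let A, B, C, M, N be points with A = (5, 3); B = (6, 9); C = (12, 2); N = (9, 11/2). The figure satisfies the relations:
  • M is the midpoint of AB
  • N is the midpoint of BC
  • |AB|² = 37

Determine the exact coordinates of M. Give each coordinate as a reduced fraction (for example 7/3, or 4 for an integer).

M = (11/2, 6)

1. M_x = 11/2  [2·M = A+B = (5, 3)+(6, 9)]
2. M_y = 6  [2·M = A+B = (5, 3)+(6, 9)]
   so M = (11/2, 6)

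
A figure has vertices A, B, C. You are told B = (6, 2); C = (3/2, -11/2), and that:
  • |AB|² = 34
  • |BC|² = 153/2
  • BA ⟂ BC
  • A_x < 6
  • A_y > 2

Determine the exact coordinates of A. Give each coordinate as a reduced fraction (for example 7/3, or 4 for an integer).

A = (1, 5)

1. A_x = 1  [[BA ⟂ BC ⇒ -9/2x-15/2y+42=0] ∩ [|A−(6, 2)|²=34]]
2. A_y = 5  [[BA ⟂ BC ⇒ -9/2x-15/2y+42=0] ∩ [|A−(6, 2)|²=34]]
   so A = (1, 5)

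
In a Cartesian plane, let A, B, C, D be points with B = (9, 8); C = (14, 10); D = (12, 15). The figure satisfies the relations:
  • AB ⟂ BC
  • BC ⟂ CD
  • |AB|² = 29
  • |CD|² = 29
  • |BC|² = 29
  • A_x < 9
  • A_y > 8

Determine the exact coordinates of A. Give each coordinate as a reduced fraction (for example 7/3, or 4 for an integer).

1. A_x = 7  [[AB ⟂ BC ⇒ -5x-2y+61=0] ∩ [|A−(9, 8)|²=29]]
2. A_y = 13  [[AB ⟂ BC ⇒ -5x-2y+61=0] ∩ [|A−(9, 8)|²=29]]
   so A = (7, 13)

A = (7, 13)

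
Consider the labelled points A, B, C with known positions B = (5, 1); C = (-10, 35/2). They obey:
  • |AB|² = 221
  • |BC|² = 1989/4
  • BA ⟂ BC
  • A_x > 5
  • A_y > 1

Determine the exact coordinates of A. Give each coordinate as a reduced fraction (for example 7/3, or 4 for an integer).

1. A_x = 16  [[BA ⟂ BC ⇒ -15x+33/2y+117/2=0] ∩ [|A−(5, 1)|²=221]]
2. A_y = 11  [[BA ⟂ BC ⇒ -15x+33/2y+117/2=0] ∩ [|A−(5, 1)|²=221]]
   so A = (16, 11)

A = (16, 11)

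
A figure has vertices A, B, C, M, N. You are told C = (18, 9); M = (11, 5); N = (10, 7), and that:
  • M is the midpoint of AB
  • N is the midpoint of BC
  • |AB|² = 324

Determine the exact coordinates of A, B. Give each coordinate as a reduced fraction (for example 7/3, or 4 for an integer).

1. B_x = 2  [B = 2·N−C = 2·(10, 7)−(18, 9)]
2. B_y = 5  [B = 2·N−C = 2·(10, 7)−(18, 9)]
   so B = (2, 5)
3. A_x = 20  [A = 2·M−B = 2·(11, 5)−(2, 5)]
4. A_y = 5  [A = 2·M−B = 2·(11, 5)−(2, 5)]
   so A = (20, 5)

A = (20, 5)
B = (2, 5)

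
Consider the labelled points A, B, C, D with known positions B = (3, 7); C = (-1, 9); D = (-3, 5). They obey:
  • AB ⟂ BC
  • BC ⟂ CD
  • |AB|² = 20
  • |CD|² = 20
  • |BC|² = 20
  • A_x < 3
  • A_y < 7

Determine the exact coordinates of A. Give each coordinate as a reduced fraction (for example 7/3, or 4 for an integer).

1. A_x = 1  [[AB ⟂ BC ⇒ 4x-2y+2=0] ∩ [|A−(3, 7)|²=20]]
2. A_y = 3  [[AB ⟂ BC ⇒ 4x-2y+2=0] ∩ [|A−(3, 7)|²=20]]
   so A = (1, 3)

A = (1, 3)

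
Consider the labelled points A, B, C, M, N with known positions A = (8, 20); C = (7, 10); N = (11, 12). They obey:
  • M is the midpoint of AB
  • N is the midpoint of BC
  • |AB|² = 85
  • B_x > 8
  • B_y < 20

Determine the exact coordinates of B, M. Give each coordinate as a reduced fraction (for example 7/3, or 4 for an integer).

B = (15, 14)
M = (23/2, 17)

1. B_x = 15  [B = 2·N−C = 2·(11, 12)−(7, 10)]
2. B_y = 14  [B = 2·N−C = 2·(11, 12)−(7, 10)]
   so B = (15, 14)
3. M_x = 23/2  [2·M = A+B = (8, 20)+(15, 14)]
4. M_y = 17  [2·M = A+B = (8, 20)+(15, 14)]
   so M = (23/2, 17)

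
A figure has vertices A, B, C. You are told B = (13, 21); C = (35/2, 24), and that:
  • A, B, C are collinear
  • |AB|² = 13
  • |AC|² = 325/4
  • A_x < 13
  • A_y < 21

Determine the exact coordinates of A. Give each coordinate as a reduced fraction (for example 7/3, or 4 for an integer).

1. A_x = 10  [[A, B, C are collinear ⇒ -3x+9/2y-111/2=0] ∩ [|A−(13, 21)|²=13]]
2. A_y = 19  [[A, B, C are collinear ⇒ -3x+9/2y-111/2=0] ∩ [|A−(13, 21)|²=13]]
   so A = (10, 19)

A = (10, 19)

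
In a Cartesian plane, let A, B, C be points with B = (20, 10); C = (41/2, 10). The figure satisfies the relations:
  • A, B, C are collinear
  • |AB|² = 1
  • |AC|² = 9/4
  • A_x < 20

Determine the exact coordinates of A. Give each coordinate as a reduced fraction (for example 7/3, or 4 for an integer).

1. A_x = 19  [[A, B, C are collinear ⇒ 1/2y-5=0] ∩ [|A−(20, 10)|²=1]]
2. A_y = 10  [[A, B, C are collinear ⇒ 1/2y-5=0] ∩ [|A−(20, 10)|²=1]]
   so A = (19, 10)

A = (19, 10)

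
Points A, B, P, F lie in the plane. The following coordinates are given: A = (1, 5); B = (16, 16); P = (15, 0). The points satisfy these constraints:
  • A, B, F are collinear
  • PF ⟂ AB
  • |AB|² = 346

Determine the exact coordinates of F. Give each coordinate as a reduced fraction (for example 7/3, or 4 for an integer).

1. F_x = 2671/346  [[A, B, F are collinear ⇒ -11x+15y-64=0] ∩ [PF ⟂ AB ⇒ 15x+11y-225=0]]
2. F_y = 3435/346  [[A, B, F are collinear ⇒ -11x+15y-64=0] ∩ [PF ⟂ AB ⇒ 15x+11y-225=0]]
   so F = (2671/346, 3435/346)

F = (2671/346, 3435/346)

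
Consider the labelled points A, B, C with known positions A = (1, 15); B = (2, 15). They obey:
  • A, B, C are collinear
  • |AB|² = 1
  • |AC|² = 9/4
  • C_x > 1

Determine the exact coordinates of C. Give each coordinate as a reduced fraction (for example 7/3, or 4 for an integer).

C = (5/2, 15)

1. C_x = 5/2  [[A, B, C are collinear ⇒ 1y-15=0] ∩ [|C−(1, 15)|²=9/4]]
2. C_y = 15  [[A, B, C are collinear ⇒ 1y-15=0] ∩ [|C−(1, 15)|²=9/4]]
   so C = (5/2, 15)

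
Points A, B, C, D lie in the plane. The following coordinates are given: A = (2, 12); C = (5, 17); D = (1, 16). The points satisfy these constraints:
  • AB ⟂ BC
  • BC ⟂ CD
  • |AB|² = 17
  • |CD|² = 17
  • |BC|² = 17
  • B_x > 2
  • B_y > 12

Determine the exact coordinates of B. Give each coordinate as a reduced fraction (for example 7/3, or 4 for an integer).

B = (6, 13)

1. B_x = 6  [[BC ⟂ CD ⇒ 4x+1y-37=0] ∩ [|B−(2, 12)|²=17]]
2. B_y = 13  [[BC ⟂ CD ⇒ 4x+1y-37=0] ∩ [|B−(2, 12)|²=17]]
   so B = (6, 13)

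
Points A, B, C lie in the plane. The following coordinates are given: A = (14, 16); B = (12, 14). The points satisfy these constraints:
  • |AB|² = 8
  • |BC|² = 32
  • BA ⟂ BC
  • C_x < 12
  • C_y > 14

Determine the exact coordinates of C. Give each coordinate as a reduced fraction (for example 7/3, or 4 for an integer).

C = (8, 18)

1. C_x = 8  [[BA ⟂ BC ⇒ 2x+2y-52=0] ∩ [|C−(12, 14)|²=32]]
2. C_y = 18  [[BA ⟂ BC ⇒ 2x+2y-52=0] ∩ [|C−(12, 14)|²=32]]
   so C = (8, 18)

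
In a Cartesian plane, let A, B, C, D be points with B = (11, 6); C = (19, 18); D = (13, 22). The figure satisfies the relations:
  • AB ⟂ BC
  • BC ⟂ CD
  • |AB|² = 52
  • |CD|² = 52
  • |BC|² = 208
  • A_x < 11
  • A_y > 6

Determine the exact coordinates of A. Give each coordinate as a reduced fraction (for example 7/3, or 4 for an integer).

1. A_x = 5  [[AB ⟂ BC ⇒ -8x-12y+160=0] ∩ [|A−(11, 6)|²=52]]
2. A_y = 10  [[AB ⟂ BC ⇒ -8x-12y+160=0] ∩ [|A−(11, 6)|²=52]]
   so A = (5, 10)

A = (5, 10)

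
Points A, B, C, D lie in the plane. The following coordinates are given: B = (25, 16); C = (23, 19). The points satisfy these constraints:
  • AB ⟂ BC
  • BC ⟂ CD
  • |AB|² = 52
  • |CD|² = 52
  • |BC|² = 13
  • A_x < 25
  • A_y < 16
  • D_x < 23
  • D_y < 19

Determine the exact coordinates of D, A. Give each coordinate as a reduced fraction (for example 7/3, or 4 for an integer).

D = (17, 15)
A = (19, 12)

1. D_x = 17  [[BC ⟂ CD ⇒ -2x+3y-11=0] ∩ [|D−(23, 19)|²=52]]
2. D_y = 15  [[BC ⟂ CD ⇒ -2x+3y-11=0] ∩ [|D−(23, 19)|²=52]]
   so D = (17, 15)
3. A_x = 19  [[AB ⟂ BC ⇒ 2x-3y-2=0] ∩ [|A−(25, 16)|²=52]]
4. A_y = 12  [[AB ⟂ BC ⇒ 2x-3y-2=0] ∩ [|A−(25, 16)|²=52]]
   so A = (19, 12)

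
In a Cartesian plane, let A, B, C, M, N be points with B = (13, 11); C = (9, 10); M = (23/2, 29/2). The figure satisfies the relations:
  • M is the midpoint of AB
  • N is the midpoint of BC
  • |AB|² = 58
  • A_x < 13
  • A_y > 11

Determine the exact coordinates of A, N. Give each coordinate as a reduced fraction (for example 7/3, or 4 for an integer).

A = (10, 18)
N = (11, 21/2)

1. A_x = 10  [A = 2·M−B = 2·(23/2, 29/2)−(13, 11)]
2. A_y = 18  [A = 2·M−B = 2·(23/2, 29/2)−(13, 11)]
   so A = (10, 18)
3. N_x = 11  [2·N = B+C = (13, 11)+(9, 10)]
4. N_y = 21/2  [2·N = B+C = (13, 11)+(9, 10)]
   so N = (11, 21/2)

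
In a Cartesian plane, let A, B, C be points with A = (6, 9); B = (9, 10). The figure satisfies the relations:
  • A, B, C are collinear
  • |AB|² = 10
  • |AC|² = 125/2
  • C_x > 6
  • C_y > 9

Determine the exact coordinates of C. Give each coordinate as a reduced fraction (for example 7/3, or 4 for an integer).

1. C_x = 27/2  [[A, B, C are collinear ⇒ -1x+3y-21=0] ∩ [|C−(6, 9)|²=125/2]]
2. C_y = 23/2  [[A, B, C are collinear ⇒ -1x+3y-21=0] ∩ [|C−(6, 9)|²=125/2]]
   so C = (27/2, 23/2)

C = (27/2, 23/2)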